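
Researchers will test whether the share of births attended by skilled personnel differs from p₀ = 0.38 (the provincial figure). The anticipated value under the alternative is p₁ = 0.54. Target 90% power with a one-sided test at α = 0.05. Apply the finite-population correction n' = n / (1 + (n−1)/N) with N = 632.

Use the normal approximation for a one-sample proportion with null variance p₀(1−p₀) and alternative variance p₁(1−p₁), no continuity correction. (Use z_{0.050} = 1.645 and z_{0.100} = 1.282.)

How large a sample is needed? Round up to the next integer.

n = 72

n = [z_α·√(p₀q₀) + z_β·√(p₁q₁)]² / (p₁ − p₀)²
  = [1.645·√(0.38·0.62) + 1.282·√(0.54·0.46)]² / (0.16)²
  = [1.645·0.4854 + 1.282·0.4984]² / 0.0256
  = [1.4374]² / 0.0256
  = 80.71
Finite-population correction (N = 632): 80.71 / (1 + (80.71 − 1)/632) = 71.67.
Round up → n = 72.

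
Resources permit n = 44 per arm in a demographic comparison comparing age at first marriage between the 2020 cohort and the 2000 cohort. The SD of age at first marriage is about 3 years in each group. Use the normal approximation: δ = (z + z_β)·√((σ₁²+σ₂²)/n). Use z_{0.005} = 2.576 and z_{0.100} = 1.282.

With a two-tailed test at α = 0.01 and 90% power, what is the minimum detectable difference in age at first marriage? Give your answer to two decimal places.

Minimum detectable difference ≈ 2.47 years

δ = (z_{α/2} + z_β) · √((σ₁²+σ₂²)/n)
  = (2.576 + 1.282) · √(18/44)
  = 3.858 · √0.40909
  = 3.858 · 0.6396
  = 2.4676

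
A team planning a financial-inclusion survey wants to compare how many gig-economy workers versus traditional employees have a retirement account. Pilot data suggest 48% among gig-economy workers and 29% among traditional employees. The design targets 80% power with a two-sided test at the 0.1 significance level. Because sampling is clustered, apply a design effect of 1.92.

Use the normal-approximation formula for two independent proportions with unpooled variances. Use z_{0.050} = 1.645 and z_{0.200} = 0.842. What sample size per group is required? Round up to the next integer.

n = 150 per group

n = (z_{α/2} + z_β)² · [p₁(1−p₁) + p₂(1−p₂)] / (p₁ − p₂)²
  = (1.645 + 0.842)² · (0.48·0.52 + 0.29·0.71) / (0.19)²
  = (2.487)² · (0.2496 + 0.2059) / 0.0361
  = 6.1852 · 0.4555 / 0.0361
  = 78.04
Design effect: 1.92 × 78.04 = 149.84.
Round up → n = 150 per group.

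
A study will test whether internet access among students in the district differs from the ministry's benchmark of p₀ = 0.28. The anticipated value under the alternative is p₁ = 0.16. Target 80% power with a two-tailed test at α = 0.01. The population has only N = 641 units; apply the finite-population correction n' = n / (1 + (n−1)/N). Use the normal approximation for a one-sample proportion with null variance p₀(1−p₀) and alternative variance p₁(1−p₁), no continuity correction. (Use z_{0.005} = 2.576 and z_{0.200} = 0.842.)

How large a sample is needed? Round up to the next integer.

n = [z_{α/2}·√(p₀q₀) + z_β·√(p₁q₁)]² / (p₁ − p₀)²
  = [2.576·√(0.28·0.72) + 0.842·√(0.16·0.84)]² / (-0.12)²
  = [2.576·0.4490 + 0.842·0.3666]² / 0.0144
  = [1.4653]² / 0.0144
  = 149.11
Finite-population correction (N = 641): 149.11 / (1 + (149.11 − 1)/641) = 121.12.
Round up → n = 122.

n = 122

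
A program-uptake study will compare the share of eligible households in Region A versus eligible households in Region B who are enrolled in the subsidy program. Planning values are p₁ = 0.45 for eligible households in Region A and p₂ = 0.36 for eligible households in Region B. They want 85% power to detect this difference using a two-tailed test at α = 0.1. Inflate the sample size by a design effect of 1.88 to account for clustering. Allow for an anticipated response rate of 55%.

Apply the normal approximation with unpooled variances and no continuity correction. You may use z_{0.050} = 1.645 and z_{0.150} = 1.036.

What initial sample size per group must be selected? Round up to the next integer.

n = 1450 per group

n = (z_{α/2} + z_β)² · [p₁(1−p₁) + p₂(1−p₂)] / (p₁ − p₂)²
  = (1.645 + 1.036)² · (0.45·0.55 + 0.36·0.64) / (0.09)²
  = (2.681)² · (0.2475 + 0.2304) / 0.0081
  = 7.1878 · 0.4779 / 0.0081
  = 424.08
Design effect: 1.88 × 424.08 = 797.27.
Adjust for 55% response: 797.27 / 0.55 = 1449.58.
Round up → n = 1450 per group.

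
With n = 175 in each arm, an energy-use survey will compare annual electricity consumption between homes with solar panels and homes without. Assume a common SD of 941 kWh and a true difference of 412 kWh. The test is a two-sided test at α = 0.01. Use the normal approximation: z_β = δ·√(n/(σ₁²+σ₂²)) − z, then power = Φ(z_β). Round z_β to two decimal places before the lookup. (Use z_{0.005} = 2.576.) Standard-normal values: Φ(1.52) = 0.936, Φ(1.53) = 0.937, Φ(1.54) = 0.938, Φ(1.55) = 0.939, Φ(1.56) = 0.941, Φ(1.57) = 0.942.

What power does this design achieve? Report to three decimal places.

Power ≈ 0.936

z_β = δ·√(n/(σ₁²+σ₂²)) − z_{α/2}
    = 412 · √(175/1770962) − 2.576
    = 412 · 0.00994 − 2.576
    = 4.0955 − 2.576 = 1.5195 → 1.52
Power = Φ(1.52) = 0.936.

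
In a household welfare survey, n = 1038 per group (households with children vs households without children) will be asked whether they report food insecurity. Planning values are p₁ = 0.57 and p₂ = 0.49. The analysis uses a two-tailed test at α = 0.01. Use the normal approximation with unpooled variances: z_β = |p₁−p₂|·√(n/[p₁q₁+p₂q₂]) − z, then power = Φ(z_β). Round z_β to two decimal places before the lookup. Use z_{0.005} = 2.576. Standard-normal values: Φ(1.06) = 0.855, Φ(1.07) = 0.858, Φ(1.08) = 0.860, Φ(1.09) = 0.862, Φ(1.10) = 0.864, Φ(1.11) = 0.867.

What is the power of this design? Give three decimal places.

z_β = |p₁−p₂|·√(n/[p₁q₁+p₂q₂]) − z_{α/2}
    = 0.08 · √(1038/0.4950) − 2.576
    = 0.08 · 45.7927 − 2.576
    = 3.6634 − 2.576 = 1.0874 → 1.09
Power = Φ(1.09) = 0.862.

Power ≈ 0.862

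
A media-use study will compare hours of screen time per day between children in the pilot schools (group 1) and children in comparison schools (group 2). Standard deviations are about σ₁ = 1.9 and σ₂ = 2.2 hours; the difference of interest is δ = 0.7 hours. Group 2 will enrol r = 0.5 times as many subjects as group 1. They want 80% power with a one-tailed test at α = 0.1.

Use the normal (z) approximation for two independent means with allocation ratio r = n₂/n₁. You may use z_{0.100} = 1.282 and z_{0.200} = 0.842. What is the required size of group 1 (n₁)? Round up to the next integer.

n₁ = (z_α + z_β)² · (σ₁² + σ₂²/r) / δ²
   = (1.282 + 0.842)² · (1.9² + 2.2²/0.5) / 0.7²
   = 4.5114 · (3.61 + 9.68) / 0.49
   = 4.5114 · 13.29 / 0.49
   = 122.36
Round up → n₁ = 123; n₂ = r·n₁ = 0.5 × 123 = 62.

n₁ = 123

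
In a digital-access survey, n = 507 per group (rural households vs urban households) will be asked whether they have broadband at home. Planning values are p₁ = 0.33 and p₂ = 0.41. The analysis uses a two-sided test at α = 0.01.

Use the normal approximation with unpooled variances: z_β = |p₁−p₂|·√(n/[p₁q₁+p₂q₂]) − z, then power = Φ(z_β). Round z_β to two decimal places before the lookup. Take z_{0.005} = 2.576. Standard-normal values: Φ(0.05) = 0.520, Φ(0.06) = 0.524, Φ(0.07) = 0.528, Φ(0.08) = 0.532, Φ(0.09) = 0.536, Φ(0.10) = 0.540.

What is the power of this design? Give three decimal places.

Power ≈ 0.528

z_β = |p₁−p₂|·√(n/[p₁q₁+p₂q₂]) − z_{α/2}
    = 0.08 · √(507/0.4630) − 2.576
    = 0.08 · 33.0913 − 2.576
    = 2.6473 − 2.576 = 0.0713 → 0.07
Power = Φ(0.07) = 0.528.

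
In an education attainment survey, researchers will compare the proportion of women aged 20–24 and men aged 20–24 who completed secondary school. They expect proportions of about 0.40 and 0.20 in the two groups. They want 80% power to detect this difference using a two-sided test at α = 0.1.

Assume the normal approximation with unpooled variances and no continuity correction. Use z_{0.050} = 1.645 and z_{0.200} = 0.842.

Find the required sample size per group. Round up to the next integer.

n = (z_{α/2} + z_β)² · [p₁(1−p₁) + p₂(1−p₂)] / (p₁ − p₂)²
  = (1.645 + 0.842)² · (0.40·0.60 + 0.20·0.80) / (0.20)²
  = (2.487)² · (0.2400 + 0.1600) / 0.0400
  = 6.1852 · 0.4000 / 0.0400
  = 61.85
Round up → n = 62 per group.

n = 62 per group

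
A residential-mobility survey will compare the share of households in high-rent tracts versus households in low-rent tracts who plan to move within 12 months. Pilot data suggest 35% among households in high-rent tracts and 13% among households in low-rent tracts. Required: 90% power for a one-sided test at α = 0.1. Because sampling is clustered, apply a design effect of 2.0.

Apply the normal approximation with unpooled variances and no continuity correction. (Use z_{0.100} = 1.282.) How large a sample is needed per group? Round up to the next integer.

n = (z_α + z_β)² · [p₁(1−p₁) + p₂(1−p₂)] / (p₁ − p₂)²
  = (1.282 + 1.282)² · (0.35·0.65 + 0.13·0.87) / (0.22)²
  = (2.564)² · (0.2275 + 0.1131) / 0.0484
  = 6.5741 · 0.3406 / 0.0484
  = 46.26
Design effect: 2.0 × 46.26 = 92.53.
Round up → n = 93 per group.

n = 93 per group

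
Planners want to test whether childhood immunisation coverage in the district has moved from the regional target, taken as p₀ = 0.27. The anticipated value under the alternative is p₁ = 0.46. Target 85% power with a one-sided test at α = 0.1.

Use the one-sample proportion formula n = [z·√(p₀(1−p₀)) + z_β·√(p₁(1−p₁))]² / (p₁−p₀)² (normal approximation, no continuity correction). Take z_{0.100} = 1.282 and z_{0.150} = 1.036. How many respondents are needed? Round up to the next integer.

n = 33

n = [z_α·√(p₀q₀) + z_β·√(p₁q₁)]² / (p₁ − p₀)²
  = [1.282·√(0.27·0.73) + 1.036·√(0.46·0.54)]² / (0.19)²
  = [1.282·0.4440 + 1.036·0.4984]² / 0.0361
  = [1.0855]² / 0.0361
  = 32.64
Round up → n = 33.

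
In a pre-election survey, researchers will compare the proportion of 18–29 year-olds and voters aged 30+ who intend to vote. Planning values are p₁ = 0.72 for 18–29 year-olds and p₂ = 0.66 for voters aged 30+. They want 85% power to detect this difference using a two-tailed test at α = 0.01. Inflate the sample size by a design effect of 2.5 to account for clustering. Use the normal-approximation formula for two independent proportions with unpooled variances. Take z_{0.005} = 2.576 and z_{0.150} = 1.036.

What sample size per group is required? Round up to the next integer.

n = (z_{α/2} + z_β)² · [p₁(1−p₁) + p₂(1−p₂)] / (p₁ − p₂)²
  = (2.576 + 1.036)² · (0.72·0.28 + 0.66·0.34) / (0.06)²
  = (3.612)² · (0.2016 + 0.2244) / 0.0036
  = 13.0465 · 0.4260 / 0.0036
  = 1543.84
Design effect: 2.5 × 1543.84 = 3859.60.
Round up → n = 3860 per group.

n = 3860 per group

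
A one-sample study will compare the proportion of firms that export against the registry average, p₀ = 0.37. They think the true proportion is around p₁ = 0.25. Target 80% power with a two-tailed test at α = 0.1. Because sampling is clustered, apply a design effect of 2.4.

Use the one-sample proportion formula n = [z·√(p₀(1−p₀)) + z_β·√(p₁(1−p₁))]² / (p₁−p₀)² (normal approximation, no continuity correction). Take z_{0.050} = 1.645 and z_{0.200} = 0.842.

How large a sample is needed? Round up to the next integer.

n = [z_{α/2}·√(p₀q₀) + z_β·√(p₁q₁)]² / (p₁ − p₀)²
  = [1.645·√(0.37·0.63) + 0.842·√(0.25·0.75)]² / (-0.12)²
  = [1.645·0.4828 + 0.842·0.4330]² / 0.0144
  = [1.1588]² / 0.0144
  = 93.25
Design effect: 2.4 × 93.25 = 223.81.
Round up → n = 224.

n = 224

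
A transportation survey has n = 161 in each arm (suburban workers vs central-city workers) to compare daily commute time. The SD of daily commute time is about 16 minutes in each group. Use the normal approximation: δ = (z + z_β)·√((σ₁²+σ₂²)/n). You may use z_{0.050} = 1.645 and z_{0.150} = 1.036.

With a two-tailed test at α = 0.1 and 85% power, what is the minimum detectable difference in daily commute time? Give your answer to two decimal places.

δ = (z_{α/2} + z_β) · √((σ₁²+σ₂²)/n)
  = (1.645 + 1.036) · √(512/161)
  = 2.681 · √3.1801
  = 2.681 · 1.7833
  = 4.7810

Minimum detectable difference ≈ 4.78 minutes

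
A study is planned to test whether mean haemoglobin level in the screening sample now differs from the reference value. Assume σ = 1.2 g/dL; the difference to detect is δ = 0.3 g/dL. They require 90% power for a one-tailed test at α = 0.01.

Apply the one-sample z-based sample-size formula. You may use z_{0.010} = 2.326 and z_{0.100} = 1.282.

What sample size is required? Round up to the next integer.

n = (z_α + z_β)² · σ² / δ²
  = (2.326 + 1.282)² · 1.2² / 0.3²
  = 13.0177 · 1.44 / 0.09
  = 208.28
Round up → n = 209.

n = 209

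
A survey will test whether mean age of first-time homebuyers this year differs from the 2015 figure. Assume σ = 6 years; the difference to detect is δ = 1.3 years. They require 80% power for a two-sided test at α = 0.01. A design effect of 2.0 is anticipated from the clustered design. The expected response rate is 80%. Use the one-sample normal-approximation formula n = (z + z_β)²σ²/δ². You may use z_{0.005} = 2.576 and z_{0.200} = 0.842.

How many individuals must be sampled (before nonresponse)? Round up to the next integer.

n = 623

n = (z_{α/2} + z_β)² · σ² / δ²
  = (2.576 + 0.842)² · 6² / 1.3²
  = 11.6827 · 36 / 1.69
  = 248.86
Design effect: 2.0 × 248.86 = 497.73.
Adjust for 80% response: 497.73 / 0.80 = 622.16.
Round up → n = 623.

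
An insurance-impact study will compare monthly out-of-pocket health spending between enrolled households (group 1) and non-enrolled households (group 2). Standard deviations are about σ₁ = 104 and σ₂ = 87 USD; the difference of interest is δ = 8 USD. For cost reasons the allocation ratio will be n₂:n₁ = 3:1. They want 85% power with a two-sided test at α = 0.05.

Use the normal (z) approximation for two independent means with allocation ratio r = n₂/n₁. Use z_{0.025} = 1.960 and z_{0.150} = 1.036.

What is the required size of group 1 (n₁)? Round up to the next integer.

n₁ = (z_{α/2} + z_β)² · (σ₁² + σ₂²/r) / δ²
   = (1.960 + 1.036)² · (104² + 87²/3) / 8²
   = 8.9760 · (10816 + 2523) / 64
   = 8.9760 · 13339 / 64
   = 1870.80
Round up → n₁ = 1871; n₂ = r·n₁ = 3 × 1871 = 5613.

n₁ = 1871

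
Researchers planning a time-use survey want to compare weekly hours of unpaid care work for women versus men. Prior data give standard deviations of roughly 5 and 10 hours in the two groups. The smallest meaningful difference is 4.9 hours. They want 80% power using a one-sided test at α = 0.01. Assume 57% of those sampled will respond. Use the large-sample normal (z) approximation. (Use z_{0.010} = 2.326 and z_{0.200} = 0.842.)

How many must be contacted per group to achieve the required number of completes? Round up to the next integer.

n = 92 per group

n = (z_α + z_β)² · (σ₁² + σ₂²) / δ²
  = (2.326 + 0.842)² · (5² + 10² = 125) / 4.9²
  = 10.0362 · 125 / 24.01
  = 52.25
Adjust for 57% response: 52.25 / 0.57 = 91.67.
Round up → n = 92 per group.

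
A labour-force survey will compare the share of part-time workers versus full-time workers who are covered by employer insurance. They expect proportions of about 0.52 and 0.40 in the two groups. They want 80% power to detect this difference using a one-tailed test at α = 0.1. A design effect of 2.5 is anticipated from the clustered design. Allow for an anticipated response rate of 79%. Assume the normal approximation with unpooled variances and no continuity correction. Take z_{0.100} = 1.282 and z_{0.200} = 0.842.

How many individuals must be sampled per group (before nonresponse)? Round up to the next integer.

n = (z_α + z_β)² · [p₁(1−p₁) + p₂(1−p₂)] / (p₁ − p₂)²
  = (1.282 + 0.842)² · (0.52·0.48 + 0.40·0.60) / (0.12)²
  = (2.124)² · (0.2496 + 0.2400) / 0.0144
  = 4.5114 · 0.4896 / 0.0144
  = 153.39
Design effect: 2.5 × 153.39 = 383.47.
Adjust for 79% response: 383.47 / 0.79 = 485.40.
Round up → n = 486 per group.

n = 486 per group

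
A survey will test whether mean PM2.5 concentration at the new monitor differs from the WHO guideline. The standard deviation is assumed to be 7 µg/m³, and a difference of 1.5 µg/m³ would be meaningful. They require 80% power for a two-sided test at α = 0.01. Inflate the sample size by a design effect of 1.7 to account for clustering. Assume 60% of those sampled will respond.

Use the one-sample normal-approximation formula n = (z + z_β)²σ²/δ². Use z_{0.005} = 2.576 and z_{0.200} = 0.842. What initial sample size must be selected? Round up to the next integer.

n = (z_{α/2} + z_β)² · σ² / δ²
  = (2.576 + 0.842)² · 7² / 1.5²
  = 11.6827 · 49 / 2.25
  = 254.42
Design effect: 1.7 × 254.42 = 432.52.
Adjust for 60% response: 432.52 / 0.60 = 720.87.
Round up → n = 721.

n = 721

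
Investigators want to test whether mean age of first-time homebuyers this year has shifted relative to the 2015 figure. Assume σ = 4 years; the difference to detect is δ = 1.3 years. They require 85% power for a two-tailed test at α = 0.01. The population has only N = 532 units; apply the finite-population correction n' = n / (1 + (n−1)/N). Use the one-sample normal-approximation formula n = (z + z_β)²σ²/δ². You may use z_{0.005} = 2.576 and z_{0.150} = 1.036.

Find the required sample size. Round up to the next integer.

n = (z_{α/2} + z_β)² · σ² / δ²
  = (2.576 + 1.036)² · 4² / 1.3²
  = 13.0465 · 16 / 1.69
  = 123.52
Finite-population correction (N = 532): 123.52 / (1 + (123.52 − 1)/532) = 100.40.
Round up → n = 101.

n = 101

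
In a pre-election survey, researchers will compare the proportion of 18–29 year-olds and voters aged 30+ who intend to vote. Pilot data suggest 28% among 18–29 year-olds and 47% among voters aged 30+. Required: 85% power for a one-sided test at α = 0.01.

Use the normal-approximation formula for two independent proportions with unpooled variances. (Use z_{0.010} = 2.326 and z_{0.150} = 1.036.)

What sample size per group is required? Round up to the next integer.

n = 142 per group

n = (z_α + z_β)² · [p₁(1−p₁) + p₂(1−p₂)] / (p₁ − p₂)²
  = (2.326 + 1.036)² · (0.28·0.72 + 0.47·0.53) / (-0.19)²
  = (3.362)² · (0.2016 + 0.2491) / 0.0361
  = 11.3030 · 0.4507 / 0.0361
  = 141.12
Round up → n = 142 per group.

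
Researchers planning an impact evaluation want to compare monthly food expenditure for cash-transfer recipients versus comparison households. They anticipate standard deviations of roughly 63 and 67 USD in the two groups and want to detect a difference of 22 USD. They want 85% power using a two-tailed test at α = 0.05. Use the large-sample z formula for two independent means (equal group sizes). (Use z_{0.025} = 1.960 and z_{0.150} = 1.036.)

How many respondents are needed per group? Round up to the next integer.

n = 157 per group

n = (z_{α/2} + z_β)² · (σ₁² + σ₂²) / δ²
  = (1.960 + 1.036)² · (63² + 67² = 8458) / 22²
  = 8.9760 · 8458 / 484
  = 156.86
Round up → n = 157 per group.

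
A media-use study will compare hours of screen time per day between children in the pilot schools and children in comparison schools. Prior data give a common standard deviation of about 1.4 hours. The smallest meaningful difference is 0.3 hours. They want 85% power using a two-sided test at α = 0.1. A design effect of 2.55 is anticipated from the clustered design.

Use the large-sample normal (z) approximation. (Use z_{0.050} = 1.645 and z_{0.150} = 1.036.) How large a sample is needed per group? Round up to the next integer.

n = (z_{α/2} + z_β)² · (σ₁² + σ₂²) / δ²
  = (1.645 + 1.036)² · (2·1.4² = 3.92) / 0.3²
  = 7.1878 · 3.92 / 0.09
  = 313.07
Design effect: 2.55 × 313.07 = 798.32.
Round up → n = 799 per group.

n = 799 per group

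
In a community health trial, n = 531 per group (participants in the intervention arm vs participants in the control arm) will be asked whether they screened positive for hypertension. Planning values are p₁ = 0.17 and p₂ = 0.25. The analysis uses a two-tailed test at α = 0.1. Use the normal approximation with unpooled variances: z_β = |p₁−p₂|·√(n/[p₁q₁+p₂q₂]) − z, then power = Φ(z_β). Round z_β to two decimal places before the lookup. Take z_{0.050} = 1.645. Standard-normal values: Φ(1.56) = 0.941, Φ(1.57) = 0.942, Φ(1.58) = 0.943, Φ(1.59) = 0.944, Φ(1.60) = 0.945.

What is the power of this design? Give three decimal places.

z_β = |p₁−p₂|·√(n/[p₁q₁+p₂q₂]) − z_{α/2}
    = 0.08 · √(531/0.3286) − 1.645
    = 0.08 · 40.1988 − 1.645
    = 3.2159 − 1.645 = 1.5709 → 1.57
Power = Φ(1.57) = 0.942.

Power ≈ 0.942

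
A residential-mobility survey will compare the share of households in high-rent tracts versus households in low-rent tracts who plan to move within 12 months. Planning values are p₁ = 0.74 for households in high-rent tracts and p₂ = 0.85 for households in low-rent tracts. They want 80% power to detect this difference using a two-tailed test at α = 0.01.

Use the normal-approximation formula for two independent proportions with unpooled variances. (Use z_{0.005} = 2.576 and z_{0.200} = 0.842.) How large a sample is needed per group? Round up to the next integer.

n = (z_{α/2} + z_β)² · [p₁(1−p₁) + p₂(1−p₂)] / (p₁ − p₂)²
  = (2.576 + 0.842)² · (0.74·0.26 + 0.85·0.15) / (-0.11)²
  = (3.418)² · (0.1924 + 0.1275) / 0.0121
  = 11.6827 · 0.3199 / 0.0121
  = 308.87
Round up → n = 309 per group.

n = 309 per group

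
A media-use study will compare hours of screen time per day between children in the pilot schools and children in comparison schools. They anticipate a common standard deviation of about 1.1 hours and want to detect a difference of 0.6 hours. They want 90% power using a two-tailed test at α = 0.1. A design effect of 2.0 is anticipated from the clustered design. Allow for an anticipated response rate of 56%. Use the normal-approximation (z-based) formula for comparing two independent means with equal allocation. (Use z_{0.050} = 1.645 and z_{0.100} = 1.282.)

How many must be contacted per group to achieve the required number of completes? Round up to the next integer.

n = (z_{α/2} + z_β)² · (σ₁² + σ₂²) / δ²
  = (1.645 + 1.282)² · (2·1.1² = 2.42) / 0.6²
  = 8.5673 · 2.42 / 0.36
  = 57.59
Design effect: 2.0 × 57.59 = 115.18.
Adjust for 56% response: 115.18 / 0.56 = 205.68.
Round up → n = 206 per group.

n = 206 per group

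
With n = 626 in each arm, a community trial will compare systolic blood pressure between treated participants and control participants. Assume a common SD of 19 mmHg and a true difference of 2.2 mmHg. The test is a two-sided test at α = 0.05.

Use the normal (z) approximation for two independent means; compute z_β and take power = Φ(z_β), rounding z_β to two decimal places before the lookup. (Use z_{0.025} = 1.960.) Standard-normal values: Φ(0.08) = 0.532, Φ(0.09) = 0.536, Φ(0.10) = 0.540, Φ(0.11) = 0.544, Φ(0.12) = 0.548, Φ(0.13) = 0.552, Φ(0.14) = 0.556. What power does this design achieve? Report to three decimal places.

Power ≈ 0.536

z_β = δ·√(n/(σ₁²+σ₂²)) − z_{α/2}
    = 2.2 · √(626/722) − 1.960
    = 2.2 · 0.93115 − 1.960
    = 2.0485 − 1.960 = 0.0885 → 0.09
Power = Φ(0.09) = 0.536.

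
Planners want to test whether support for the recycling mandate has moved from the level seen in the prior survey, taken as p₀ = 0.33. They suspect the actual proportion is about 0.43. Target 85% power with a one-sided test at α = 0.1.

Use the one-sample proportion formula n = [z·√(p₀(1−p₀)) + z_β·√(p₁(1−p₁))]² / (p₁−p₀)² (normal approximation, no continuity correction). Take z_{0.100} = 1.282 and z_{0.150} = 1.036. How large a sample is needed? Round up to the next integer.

n = 125

n = [z_α·√(p₀q₀) + z_β·√(p₁q₁)]² / (p₁ − p₀)²
  = [1.282·√(0.33·0.67) + 1.036·√(0.43·0.57)]² / (0.10)²
  = [1.282·0.4702 + 1.036·0.4951]² / 0.0100
  = [1.1157]² / 0.0100
  = 124.48
Round up → n = 125.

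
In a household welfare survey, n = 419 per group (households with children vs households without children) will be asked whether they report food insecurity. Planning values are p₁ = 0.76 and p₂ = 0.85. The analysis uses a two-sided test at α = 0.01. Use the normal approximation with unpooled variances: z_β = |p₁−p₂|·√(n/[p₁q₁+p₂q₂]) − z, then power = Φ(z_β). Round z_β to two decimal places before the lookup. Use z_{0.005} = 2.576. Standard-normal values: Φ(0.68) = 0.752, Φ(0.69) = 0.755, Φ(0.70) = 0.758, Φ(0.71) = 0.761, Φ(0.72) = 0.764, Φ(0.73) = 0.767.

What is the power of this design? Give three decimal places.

z_β = |p₁−p₂|·√(n/[p₁q₁+p₂q₂]) − z_{α/2}
    = 0.09 · √(419/0.3099) − 2.576
    = 0.09 · 36.7702 − 2.576
    = 3.3093 − 2.576 = 0.7333 → 0.73
Power = Φ(0.73) = 0.767.

Power ≈ 0.767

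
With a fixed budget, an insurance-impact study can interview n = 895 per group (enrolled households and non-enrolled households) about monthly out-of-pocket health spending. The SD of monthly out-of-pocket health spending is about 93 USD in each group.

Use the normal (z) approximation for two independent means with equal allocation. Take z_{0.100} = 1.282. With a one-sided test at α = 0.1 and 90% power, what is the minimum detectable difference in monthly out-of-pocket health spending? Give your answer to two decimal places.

δ = (z_α + z_β) · √((σ₁²+σ₂²)/n)
  = (1.282 + 1.282) · √(17298/895)
  = 2.564 · √19.3274
  = 2.564 · 4.3963
  = 11.2721

Minimum detectable difference ≈ 11.27 USD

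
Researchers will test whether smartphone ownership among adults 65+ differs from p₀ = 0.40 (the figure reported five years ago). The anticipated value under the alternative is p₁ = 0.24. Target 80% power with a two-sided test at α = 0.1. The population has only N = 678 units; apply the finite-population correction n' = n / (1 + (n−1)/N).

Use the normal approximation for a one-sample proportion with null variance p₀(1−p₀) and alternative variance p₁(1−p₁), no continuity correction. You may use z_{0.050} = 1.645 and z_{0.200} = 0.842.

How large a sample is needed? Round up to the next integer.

n = 50

n = [z_{α/2}·√(p₀q₀) + z_β·√(p₁q₁)]² / (p₁ − p₀)²
  = [1.645·√(0.40·0.60) + 0.842·√(0.24·0.76)]² / (-0.16)²
  = [1.645·0.4899 + 0.842·0.4271]² / 0.0256
  = [1.1655]² / 0.0256
  = 53.06
Finite-population correction (N = 678): 53.06 / (1 + (53.06 − 1)/678) = 49.28.
Round up → n = 50.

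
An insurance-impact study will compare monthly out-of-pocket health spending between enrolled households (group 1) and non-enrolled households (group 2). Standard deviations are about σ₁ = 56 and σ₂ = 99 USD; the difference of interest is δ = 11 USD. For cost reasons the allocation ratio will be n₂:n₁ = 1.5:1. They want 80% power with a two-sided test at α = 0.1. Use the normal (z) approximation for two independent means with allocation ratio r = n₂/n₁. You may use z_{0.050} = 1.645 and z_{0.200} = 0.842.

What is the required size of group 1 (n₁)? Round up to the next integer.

n₁ = (z_{α/2} + z_β)² · (σ₁² + σ₂²/r) / δ²
   = (1.645 + 0.842)² · (56² + 99²/1.5) / 11²
   = 6.1852 · (3136 + 6534) / 121
   = 6.1852 · 9670 / 121
   = 494.30
Round up → n₁ = 495; n₂ = r·n₁ = 1.5 × 495 = 743.

n₁ = 495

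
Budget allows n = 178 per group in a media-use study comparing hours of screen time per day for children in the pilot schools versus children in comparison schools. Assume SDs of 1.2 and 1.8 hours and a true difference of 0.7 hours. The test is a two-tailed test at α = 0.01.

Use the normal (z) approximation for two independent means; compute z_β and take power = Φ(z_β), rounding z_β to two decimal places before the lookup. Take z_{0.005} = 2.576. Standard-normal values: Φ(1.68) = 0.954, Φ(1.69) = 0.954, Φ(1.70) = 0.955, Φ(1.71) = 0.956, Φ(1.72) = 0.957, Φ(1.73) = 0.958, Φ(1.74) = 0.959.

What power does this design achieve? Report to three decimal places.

z_β = δ·√(n/(σ₁²+σ₂²)) − z_{α/2}
    = 0.7 · √(178/4.68) − 2.576
    = 0.7 · 6.16719 − 2.576
    = 4.3170 − 2.576 = 1.7410 → 1.74
Power = Φ(1.74) = 0.959.

Power ≈ 0.959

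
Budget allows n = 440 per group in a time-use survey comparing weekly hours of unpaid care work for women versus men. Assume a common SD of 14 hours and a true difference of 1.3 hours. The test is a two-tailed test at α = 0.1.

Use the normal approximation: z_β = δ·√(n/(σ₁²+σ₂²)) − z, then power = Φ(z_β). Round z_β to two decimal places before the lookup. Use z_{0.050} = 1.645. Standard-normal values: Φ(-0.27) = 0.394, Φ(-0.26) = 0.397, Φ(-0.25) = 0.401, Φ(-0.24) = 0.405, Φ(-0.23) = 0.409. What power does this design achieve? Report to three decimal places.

z_β = δ·√(n/(σ₁²+σ₂²)) − z_{α/2}
    = 1.3 · √(440/392) − 1.645
    = 1.3 · 1.05946 − 1.645
    = 1.3773 − 1.645 = -0.2677 → -0.27
Power = Φ(-0.27) = 0.394.

Power ≈ 0.394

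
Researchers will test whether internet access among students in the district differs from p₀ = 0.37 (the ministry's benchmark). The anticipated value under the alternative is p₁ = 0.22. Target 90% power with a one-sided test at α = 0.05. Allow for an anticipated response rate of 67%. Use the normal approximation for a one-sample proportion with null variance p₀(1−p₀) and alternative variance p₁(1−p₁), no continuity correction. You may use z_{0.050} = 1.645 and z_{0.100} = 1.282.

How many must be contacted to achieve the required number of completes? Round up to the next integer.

n = 117

n = [z_α·√(p₀q₀) + z_β·√(p₁q₁)]² / (p₁ − p₀)²
  = [1.645·√(0.37·0.63) + 1.282·√(0.22·0.78)]² / (-0.15)²
  = [1.645·0.4828 + 1.282·0.4142]² / 0.0225
  = [1.3253]² / 0.0225
  = 78.06
Adjust for 67% response: 78.06 / 0.67 = 116.51.
Round up → n = 117.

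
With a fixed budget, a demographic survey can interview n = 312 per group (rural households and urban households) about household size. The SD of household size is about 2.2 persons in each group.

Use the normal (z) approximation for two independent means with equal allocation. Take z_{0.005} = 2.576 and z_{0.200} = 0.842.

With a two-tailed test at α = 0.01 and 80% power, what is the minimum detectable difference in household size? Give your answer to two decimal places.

Minimum detectable difference ≈ 0.60 persons

δ = (z_{α/2} + z_β) · √((σ₁²+σ₂²)/n)
  = (2.576 + 0.842) · √(9.68/312)
  = 3.418 · √0.03103
  = 3.418 · 0.1761
  = 0.6020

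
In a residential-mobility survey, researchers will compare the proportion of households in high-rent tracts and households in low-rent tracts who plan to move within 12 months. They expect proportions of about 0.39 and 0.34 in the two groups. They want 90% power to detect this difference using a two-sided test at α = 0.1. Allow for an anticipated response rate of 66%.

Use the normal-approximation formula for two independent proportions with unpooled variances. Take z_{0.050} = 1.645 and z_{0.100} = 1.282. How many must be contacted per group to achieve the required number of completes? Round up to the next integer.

n = 2401 per group

n = (z_{α/2} + z_β)² · [p₁(1−p₁) + p₂(1−p₂)] / (p₁ − p₂)²
  = (1.645 + 1.282)² · (0.39·0.61 + 0.34·0.66) / (0.05)²
  = (2.927)² · (0.2379 + 0.2244) / 0.0025
  = 8.5673 · 0.4623 / 0.0025
  = 1584.27
Adjust for 66% response: 1584.27 / 0.66 = 2400.41.
Round up → n = 2401 per group.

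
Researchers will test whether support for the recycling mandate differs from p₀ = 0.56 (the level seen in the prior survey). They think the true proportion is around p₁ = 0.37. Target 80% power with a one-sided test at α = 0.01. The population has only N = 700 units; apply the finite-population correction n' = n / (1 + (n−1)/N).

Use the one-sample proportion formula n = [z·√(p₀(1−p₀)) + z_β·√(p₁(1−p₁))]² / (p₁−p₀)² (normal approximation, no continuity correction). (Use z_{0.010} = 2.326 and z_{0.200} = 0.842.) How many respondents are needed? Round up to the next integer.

n = 62

n = [z_α·√(p₀q₀) + z_β·√(p₁q₁)]² / (p₁ − p₀)²
  = [2.326·√(0.56·0.44) + 0.842·√(0.37·0.63)]² / (-0.19)²
  = [2.326·0.4964 + 0.842·0.4828]² / 0.0361
  = [1.5611]² / 0.0361
  = 67.51
Finite-population correction (N = 700): 67.51 / (1 + (67.51 − 1)/700) = 61.65.
Round up → n = 62.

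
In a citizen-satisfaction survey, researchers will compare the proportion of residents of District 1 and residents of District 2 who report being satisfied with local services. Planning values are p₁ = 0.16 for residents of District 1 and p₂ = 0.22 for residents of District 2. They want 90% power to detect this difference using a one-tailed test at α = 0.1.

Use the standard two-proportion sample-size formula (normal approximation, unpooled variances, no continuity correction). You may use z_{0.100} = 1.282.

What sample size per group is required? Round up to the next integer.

n = (z_α + z_β)² · [p₁(1−p₁) + p₂(1−p₂)] / (p₁ − p₂)²
  = (1.282 + 1.282)² · (0.16·0.84 + 0.22·0.78) / (-0.06)²
  = (2.564)² · (0.1344 + 0.1716) / 0.0036
  = 6.5741 · 0.3060 / 0.0036
  = 558.80
Round up → n = 559 per group.

n = 559 per group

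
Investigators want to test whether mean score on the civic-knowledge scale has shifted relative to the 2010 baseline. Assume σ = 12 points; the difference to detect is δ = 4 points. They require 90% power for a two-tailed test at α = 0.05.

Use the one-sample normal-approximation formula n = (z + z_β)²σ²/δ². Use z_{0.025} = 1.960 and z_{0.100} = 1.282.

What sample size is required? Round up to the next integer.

n = 95

n = (z_{α/2} + z_β)² · σ² / δ²
  = (1.960 + 1.282)² · 12² / 4²
  = 10.5106 · 144 / 16
  = 94.60
Round up → n = 95.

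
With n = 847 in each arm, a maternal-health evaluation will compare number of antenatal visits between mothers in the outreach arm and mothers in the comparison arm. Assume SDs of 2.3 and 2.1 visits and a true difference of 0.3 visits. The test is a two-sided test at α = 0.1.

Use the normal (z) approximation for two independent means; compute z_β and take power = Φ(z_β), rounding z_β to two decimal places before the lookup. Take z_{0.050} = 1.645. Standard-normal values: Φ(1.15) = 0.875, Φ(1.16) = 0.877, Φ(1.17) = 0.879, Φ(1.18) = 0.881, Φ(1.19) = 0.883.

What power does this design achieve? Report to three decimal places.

z_β = δ·√(n/(σ₁²+σ₂²)) − z_{α/2}
    = 0.3 · √(847/9.7) − 1.645
    = 0.3 · 9.34450 − 1.645
    = 2.8033 − 1.645 = 1.1583 → 1.16
Power = Φ(1.16) = 0.877.

Power ≈ 0.877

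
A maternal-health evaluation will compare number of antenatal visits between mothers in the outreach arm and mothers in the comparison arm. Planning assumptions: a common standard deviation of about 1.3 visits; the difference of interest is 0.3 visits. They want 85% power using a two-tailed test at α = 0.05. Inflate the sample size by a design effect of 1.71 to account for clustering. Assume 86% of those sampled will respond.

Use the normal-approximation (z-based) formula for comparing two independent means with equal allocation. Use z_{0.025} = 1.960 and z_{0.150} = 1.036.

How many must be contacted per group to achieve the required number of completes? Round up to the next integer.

n = 671 per group

n = (z_{α/2} + z_β)² · (σ₁² + σ₂²) / δ²
  = (1.960 + 1.036)² · (2·1.3² = 3.38) / 0.3²
  = 8.9760 · 3.38 / 0.09
  = 337.10
Design effect: 1.71 × 337.10 = 576.44.
Adjust for 86% response: 576.44 / 0.86 = 670.28.
Round up → n = 671 per group.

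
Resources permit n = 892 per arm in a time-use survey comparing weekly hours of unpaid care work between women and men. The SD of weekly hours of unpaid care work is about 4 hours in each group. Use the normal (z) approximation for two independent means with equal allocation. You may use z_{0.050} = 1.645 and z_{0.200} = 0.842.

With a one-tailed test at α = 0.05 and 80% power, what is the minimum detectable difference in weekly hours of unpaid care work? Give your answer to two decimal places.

Minimum detectable difference ≈ 0.47 hours

δ = (z_α + z_β) · √((σ₁²+σ₂²)/n)
  = (1.645 + 0.842) · √(32/892)
  = 2.487 · √0.03587
  = 2.487 · 0.1894
  = 0.4711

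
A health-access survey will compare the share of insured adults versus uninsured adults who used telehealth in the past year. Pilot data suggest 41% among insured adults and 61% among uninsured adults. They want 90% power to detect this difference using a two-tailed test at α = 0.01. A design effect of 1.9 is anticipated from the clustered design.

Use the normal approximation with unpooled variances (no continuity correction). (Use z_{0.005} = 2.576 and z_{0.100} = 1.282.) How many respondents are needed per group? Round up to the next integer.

n = (z_{α/2} + z_β)² · [p₁(1−p₁) + p₂(1−p₂)] / (p₁ − p₂)²
  = (2.576 + 1.282)² · (0.41·0.59 + 0.61·0.39) / (-0.20)²
  = (3.858)² · (0.2419 + 0.2379) / 0.0400
  = 14.8842 · 0.4798 / 0.0400
  = 178.54
Design effect: 1.9 × 178.54 = 339.22.
Round up → n = 340 per group.

n = 340 per group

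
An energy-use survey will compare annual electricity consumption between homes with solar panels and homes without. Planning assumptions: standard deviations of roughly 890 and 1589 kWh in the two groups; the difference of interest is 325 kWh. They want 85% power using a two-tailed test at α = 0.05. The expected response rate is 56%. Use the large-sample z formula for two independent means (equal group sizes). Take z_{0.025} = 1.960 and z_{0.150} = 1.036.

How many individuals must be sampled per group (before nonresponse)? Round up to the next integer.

n = (z_{α/2} + z_β)² · (σ₁² + σ₂²) / δ²
  = (1.960 + 1.036)² · (890² + 1589² = 3317021) / 325²
  = 8.9760 · 3317021 / 105625
  = 281.88
Adjust for 56% response: 281.88 / 0.56 = 503.36.
Round up → n = 504 per group.

n = 504 per group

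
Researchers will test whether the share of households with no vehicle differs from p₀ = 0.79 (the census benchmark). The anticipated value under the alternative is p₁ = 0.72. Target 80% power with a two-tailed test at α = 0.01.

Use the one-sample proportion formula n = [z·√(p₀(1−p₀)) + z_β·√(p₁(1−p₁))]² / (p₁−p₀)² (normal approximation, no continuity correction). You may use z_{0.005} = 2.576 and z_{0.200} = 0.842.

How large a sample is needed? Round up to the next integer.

n = [z_{α/2}·√(p₀q₀) + z_β·√(p₁q₁)]² / (p₁ − p₀)²
  = [2.576·√(0.79·0.21) + 0.842·√(0.72·0.28)]² / (-0.07)²
  = [2.576·0.4073 + 0.842·0.4490]² / 0.0049
  = [1.4273]² / 0.0049
  = 415.74
Round up → n = 416.

n = 416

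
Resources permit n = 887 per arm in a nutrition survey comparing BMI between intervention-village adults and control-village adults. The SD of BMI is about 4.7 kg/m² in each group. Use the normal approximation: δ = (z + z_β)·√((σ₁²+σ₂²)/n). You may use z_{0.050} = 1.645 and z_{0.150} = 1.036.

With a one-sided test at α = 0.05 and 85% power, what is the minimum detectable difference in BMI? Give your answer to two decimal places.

δ = (z_α + z_β) · √((σ₁²+σ₂²)/n)
  = (1.645 + 1.036) · √(44.18/887)
  = 2.681 · √0.04981
  = 2.681 · 0.2232
  = 0.5983

Minimum detectable difference ≈ 0.60 kg/m²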